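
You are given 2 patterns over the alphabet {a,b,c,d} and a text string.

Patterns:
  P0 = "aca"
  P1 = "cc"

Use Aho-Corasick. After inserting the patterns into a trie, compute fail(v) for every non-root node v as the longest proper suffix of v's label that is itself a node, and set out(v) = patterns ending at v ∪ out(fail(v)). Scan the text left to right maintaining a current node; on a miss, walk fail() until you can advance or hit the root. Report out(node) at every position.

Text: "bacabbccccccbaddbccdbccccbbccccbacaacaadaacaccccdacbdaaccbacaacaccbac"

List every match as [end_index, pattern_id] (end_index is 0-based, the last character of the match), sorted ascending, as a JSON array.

Build automaton:
Trie (insert patterns):
  0='ε' goto a→1 c→4
  1='a' goto c→2
  2='ac' goto a→3
  3='aca' goto ·  [P0 ends]
  4='c' goto c→5
  5='cc' goto ·  [P1 ends]

BFS fail/out derivation:
  n1('a'): parent n0 fail=0; on 'a' 0 → fail=0;  out ∅∪∅=∅
  n4('c'): parent n0 fail=0; on 'c' 0 → fail=0;  out ∅∪∅=∅
  n2('ac'): parent n1 fail=0; on 'c' 0 → fail=4;  out ∅∪∅=∅
  n5('cc'): parent n4 fail=0; on 'c' 0 → fail=4;  out {1}∪∅={1}
  n3('aca'): parent n2 fail=4; on 'a' 4→0 → fail=1;  out {0}∪∅={0}

Text stream:
[0] read 'b'  n0⇒n0
[1] read 'a'  n0⇒n1
[2] read 'c'  n1⇒n2
[3] read 'a'  n2⇒n3  → match P0@[1:3]
[4] read 'b'  n3⇒n0 (fail-walked)
[5] read 'b'  n0⇒n0
[6] read 'c'  n0⇒n4
[7] read 'c'  n4⇒n5  → match P1@[6:7]
[8] read 'c'  n5⇒n5 (fail-walked)  → match P1@[7:8]
[9] read 'c'  n5⇒n5 (fail-walked)  → match P1@[8:9]
[10] read 'c'  n5⇒n5 (fail-walked)  → match P1@[9:10]
[11] read 'c'  n5⇒n5 (fail-walked)  → match P1@[10:11]
[12] read 'b'  n5⇒n0 (fail-walked)
[13] read 'a'  n0⇒n1
[14] read 'd'  n1⇒n0 (fail-walked)
[15] read 'd'  n0⇒n0
[16] read 'b'  n0⇒n0
[17] read 'c'  n0⇒n4
[18] read 'c'  n4⇒n5  → match P1@[17:18]
[19] read 'd'  n5⇒n0 (fail-walked)
[20] read 'b'  n0⇒n0
[21] read 'c'  n0⇒n4
[22] read 'c'  n4⇒n5  → match P1@[21:22]
[23] read 'c'  n5⇒n5 (fail-walked)  → match P1@[22:23]
[24] read 'c'  n5⇒n5 (fail-walked)  → match P1@[23:24]
[25] read 'b'  n5⇒n0 (fail-walked)
[26] read 'b'  n0⇒n0
[27] read 'c'  n0⇒n4
[28] read 'c'  n4⇒n5  → match P1@[27:28]
[29] read 'c'  n5⇒n5 (fail-walked)  → match P1@[28:29]
[30] read 'c'  n5⇒n5 (fail-walked)  → match P1@[29:30]
[31] read 'b'  n5⇒n0 (fail-walked)
[32] read 'a'  n0⇒n1
[33] read 'c'  n1⇒n2
[34] read 'a'  n2⇒n3  → match P0@[32:34]
[35] read 'a'  n3⇒n1 (fail-walked)
[36] read 'c'  n1⇒n2
[37] read 'a'  n2⇒n3  → match P0@[35:37]
[38] read 'a'  n3⇒n1 (fail-walked)
[39] read 'd'  n1⇒n0 (fail-walked)
[40] read 'a'  n0⇒n1
[41] read 'a'  n1⇒n1 (fail-walked)
[42] read 'c'  n1⇒n2
[43] read 'a'  n2⇒n3  → match P0@[41:43]
[44] read 'c'  n3⇒n2 (fail-walked)
[45] read 'c'  n2⇒n5 (fail-walked)  → match P1@[44:45]
[46] read 'c'  n5⇒n5 (fail-walked)  → match P1@[45:46]
[47] read 'c'  n5⇒n5 (fail-walked)  → match P1@[46:47]
[48] read 'd'  n5⇒n0 (fail-walked)
[49] read 'a'  n0⇒n1
[50] read 'c'  n1⇒n2
[51] read 'b'  n2⇒n0 (fail-walked)
[52] read 'd'  n0⇒n0
[53] read 'a'  n0⇒n1
[54] read 'a'  n1⇒n1 (fail-walked)
[55] read 'c'  n1⇒n2
[56] read 'c'  n2⇒n5 (fail-walked)  → match P1@[55:56]
[57] read 'b'  n5⇒n0 (fail-walked)
[58] read 'a'  n0⇒n1
[59] read 'c'  n1⇒n2
[60] read 'a'  n2⇒n3  → match P0@[58:60]
[61] read 'a'  n3⇒n1 (fail-walked)
[62] read 'c'  n1⇒n2
[63] read 'a'  n2⇒n3  → match P0@[61:63]
[64] read 'c'  n3⇒n2 (fail-walked)
[65] read 'c'  n2⇒n5 (fail-walked)  → match P1@[64:65]
[66] read 'b'  n5⇒n0 (fail-walked)
[67] read 'a'  n0⇒n1
[68] read 'c'  n1⇒n2

All matches (sorted): [[3,0],[7,1],[8,1],[9,1],[10,1],[11,1],[18,1],[22,1],[23,1],[24,1],[28,1],[29,1],[30,1],[34,0],[37,0],[43,0],[45,1],[46,1],[47,1],[56,1],[60,0],[63,0],[65,1]]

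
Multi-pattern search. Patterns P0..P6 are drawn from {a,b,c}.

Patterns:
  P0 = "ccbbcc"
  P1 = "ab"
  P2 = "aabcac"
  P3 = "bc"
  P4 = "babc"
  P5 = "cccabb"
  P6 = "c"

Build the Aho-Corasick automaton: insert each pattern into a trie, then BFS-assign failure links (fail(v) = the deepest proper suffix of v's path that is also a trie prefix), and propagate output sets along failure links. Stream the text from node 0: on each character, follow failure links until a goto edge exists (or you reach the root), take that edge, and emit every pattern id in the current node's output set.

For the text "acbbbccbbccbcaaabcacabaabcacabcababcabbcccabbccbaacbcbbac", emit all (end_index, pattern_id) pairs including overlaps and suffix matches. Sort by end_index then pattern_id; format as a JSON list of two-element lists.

Build automaton:
Trie nodes:
  n0 'ε': a→7 b→14 c→1
  n1 'c': c→2  [P6 ends]
  n2 'cc': b→3 c→19
  n3 'ccb': b→4
  n4 'ccbb': c→5
  n5 'ccbbc': c→6
  n6 'ccbbcc': ·  [P0 ends]
  n7 'a': a→9 b→8
  n8 'ab': ·  [P1 ends]
  n9 'aa': b→10
  n10 'aab': c→11
  n11 'aabc': a→12
  n12 'aabca': c→13
  n13 'aabcac': ·  [P2 ends]
  n14 'b': a→16 c→15
  n15 'bc': ·  [P3 ends]
  n16 'ba': b→17
  n17 'bab': c→18
  n18 'babc': ·  [P4 ends]
  n19 'ccc': a→20
  n20 'ccca': b→21
  n21 'cccab': b→22
  n22 'cccabb': ·  [P5 ends]

Failure links (BFS by depth):
  fail(1) 'c': from fail(0)=0 chase 'c': 0 ⇒ 0;  out={6}∪out(0)={6}
  fail(7) 'a': from fail(0)=0 chase 'a': 0 ⇒ 0;  out=∅∪out(0)=∅
  fail(14) 'b': from fail(0)=0 chase 'b': 0 ⇒ 0;  out=∅∪out(0)=∅
  fail(2) 'cc': from fail(1)=0 chase 'c': 0 ⇒ 1;  out=∅∪out(1)={6}
  fail(8) 'ab': from fail(7)=0 chase 'b': 0 ⇒ 14;  out={1}∪out(14)={1}
  fail(9) 'aa': from fail(7)=0 chase 'a': 0 ⇒ 7;  out=∅∪out(7)=∅
  fail(15) 'bc': from fail(14)=0 chase 'c': 0 ⇒ 1;  out={3}∪out(1)={3,6}
  fail(16) 'ba': from fail(14)=0 chase 'a': 0 ⇒ 7;  out=∅∪out(7)=∅
  fail(3) 'ccb': from fail(2)=1 chase 'b': 1→0 ⇒ 14;  out=∅∪out(14)=∅
  fail(10) 'aab': from fail(9)=7 chase 'b': 7 ⇒ 8;  out=∅∪out(8)={1}
  fail(17) 'bab': from fail(16)=7 chase 'b': 7 ⇒ 8;  out=∅∪out(8)={1}
  fail(19) 'ccc': from fail(2)=1 chase 'c': 1 ⇒ 2;  out=∅∪out(2)={6}
  fail(4) 'ccbb': from fail(3)=14 chase 'b': 14→0 ⇒ 14;  out=∅∪out(14)=∅
  fail(11) 'aabc': from fail(10)=8 chase 'c': 8→14 ⇒ 15;  out=∅∪out(15)={3,6}
  fail(18) 'babc': from fail(17)=8 chase 'c': 8→14 ⇒ 15;  out={4}∪out(15)={3,4,6}
  fail(20) 'ccca': from fail(19)=2 chase 'a': 2→1→0 ⇒ 7;  out=∅∪out(7)=∅
  fail(5) 'ccbbc': from fail(4)=14 chase 'c': 14 ⇒ 15;  out=∅∪out(15)={3,6}
  fail(12) 'aabca': from fail(11)=15 chase 'a': 15→1→0 ⇒ 7;  out=∅∪out(7)=∅
  fail(21) 'cccab': from fail(20)=7 chase 'b': 7 ⇒ 8;  out=∅∪out(8)={1}
  fail(6) 'ccbbcc': from fail(5)=15 chase 'c': 15→1 ⇒ 2;  out={0}∪out(2)={0,6}
  fail(13) 'aabcac': from fail(12)=7 chase 'c': 7→0 ⇒ 1;  out={2}∪out(1)={2,6}
  fail(22) 'cccabb': from fail(21)=8 chase 'b': 8→14→0 ⇒ 14;  out={5}∪out(14)={5}

Run:
i=0 'a': node 0→7
i=1 'c': node 7→1 ·f  emit P6@[1:1]
i=2 'b': node 1→14 ·f
i=3 'b': node 14→14 ·f
i=4 'b': node 14→14 ·f
i=5 'c': node 14→15  emit P3@[4:5],P6@[5:5]
i=6 'c': node 15→2 ·f  emit P6@[6:6]
i=7 'b': node 2→3
i=8 'b': node 3→4
i=9 'c': node 4→5  emit P3@[8:9],P6@[9:9]
i=10 'c': node 5→6  emit P0@[5:10],P6@[10:10]
i=11 'b': node 6→3 ·f
i=12 'c': node 3→15 ·f  emit P3@[11:12],P6@[12:12]
i=13 'a': node 15→7 ·f
i=14 'a': node 7→9
i=15 'a': node 9→9 ·f
i=16 'b': node 9→10  emit P1@[15:16]
i=17 'c': node 10→11  emit P3@[16:17],P6@[17:17]
i=18 'a': node 11→12
i=19 'c': node 12→13  emit P2@[14:19],P6@[19:19]
i=20 'a': node 13→7 ·f
i=21 'b': node 7→8  emit P1@[20:21]
i=22 'a': node 8→16 ·f
i=23 'a': node 16→9 ·f
i=24 'b': node 9→10  emit P1@[23:24]
i=25 'c': node 10→11  emit P3@[24:25],P6@[25:25]
i=26 'a': node 11→12
i=27 'c': node 12→13  emit P2@[22:27],P6@[27:27]
i=28 'a': node 13→7 ·f
i=29 'b': node 7→8  emit P1@[28:29]
i=30 'c': node 8→15 ·f  emit P3@[29:30],P6@[30:30]
i=31 'a': node 15→7 ·f
i=32 'b': node 7→8  emit P1@[31:32]
i=33 'a': node 8→16 ·f
i=34 'b': node 16→17  emit P1@[33:34]
i=35 'c': node 17→18  emit P3@[34:35],P4@[32:35],P6@[35:35]
i=36 'a': node 18→7 ·f
i=37 'b': node 7→8  emit P1@[36:37]
i=38 'b': node 8→14 ·f
i=39 'c': node 14→15  emit P3@[38:39],P6@[39:39]
i=40 'c': node 15→2 ·f  emit P6@[40:40]
i=41 'c': node 2→19  emit P6@[41:41]
i=42 'a': node 19→20
i=43 'b': node 20→21  emit P1@[42:43]
i=44 'b': node 21→22  emit P5@[39:44]
i=45 'c': node 22→15 ·f  emit P3@[44:45],P6@[45:45]
i=46 'c': node 15→2 ·f  emit P6@[46:46]
i=47 'b': node 2→3
i=48 'a': node 3→16 ·f
i=49 'a': node 16→9 ·f
i=50 'c': node 9→1 ·f  emit P6@[50:50]
i=51 'b': node 1→14 ·f
i=52 'c': node 14→15  emit P3@[51:52],P6@[52:52]
i=53 'b': node 15→14 ·f
i=54 'b': node 14→14 ·f
i=55 'a': node 14→16
i=56 'c': node 16→1 ·f  emit P6@[56:56]

Result: [[1,6],[5,3],[5,6],[6,6],[9,3],[9,6],[10,0],[10,6],[12,3],[12,6],[16,1],[17,3],[17,6],[19,2],[19,6],[21,1],[24,1],[25,3],[25,6],[27,2],[27,6],[29,1],[30,3],[30,6],[32,1],[34,1],[35,3],[35,4],[35,6],[37,1],[39,3],[39,6],[40,6],[41,6],[43,1],[44,5],[45,3],[45,6],[46,6],[50,6],[52,3],[52,6],[56,6]]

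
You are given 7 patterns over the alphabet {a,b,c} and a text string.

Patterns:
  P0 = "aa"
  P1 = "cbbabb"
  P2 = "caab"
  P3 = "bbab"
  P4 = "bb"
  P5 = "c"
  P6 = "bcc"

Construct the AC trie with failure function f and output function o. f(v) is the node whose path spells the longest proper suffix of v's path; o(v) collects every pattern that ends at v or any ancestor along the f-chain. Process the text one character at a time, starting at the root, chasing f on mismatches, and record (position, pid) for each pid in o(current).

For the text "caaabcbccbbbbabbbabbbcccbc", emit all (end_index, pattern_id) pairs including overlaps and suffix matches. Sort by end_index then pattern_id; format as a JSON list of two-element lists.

Construct AC machine:
Trie nodes:
  n0 'ε': a→1 b→12 c→3
  n1 'a': a→2
  n2 'aa': ·  ←P0
  n3 'c': a→9 b→4  ←P5
  n4 'cb': b→5
  n5 'cbb': a→6
  n6 'cbba': b→7
  n7 'cbbab': b→8
  n8 'cbbabb': ·  ←P1
  n9 'ca': a→10
  n10 'caa': b→11
  n11 'caab': ·  ←P2
  n12 'b': b→13 c→16
  n13 'bb': a→14  ←P4
  n14 'bba': b→15
  n15 'bbab': ·  ←P3
  n16 'bc': c→17
  n17 'bcc': ·  ←P6

Failure links (BFS by depth):
  n1('a'): parent n0 fail=0; on 'a' 0 → fail=0;  out ∅∪∅=∅
  n3('c'): parent n0 fail=0; on 'c' 0 → fail=0;  out {5}∪∅={5}
  n12('b'): parent n0 fail=0; on 'b' 0 → fail=0;  out ∅∪∅=∅
  n2('aa'): parent n1 fail=0; on 'a' 0 → fail=1;  out {0}∪∅={0}
  n4('cb'): parent n3 fail=0; on 'b' 0 → fail=12;  out ∅∪∅=∅
  n9('ca'): parent n3 fail=0; on 'a' 0 → fail=1;  out ∅∪∅=∅
  n13('bb'): parent n12 fail=0; on 'b' 0 → fail=12;  out {4}∪∅={4}
  n16('bc'): parent n12 fail=0; on 'c' 0 → fail=3;  out ∅∪{5}={5}
  n5('cbb'): parent n4 fail=12; on 'b' 12 → fail=13;  out ∅∪{4}={4}
  n10('caa'): parent n9 fail=1; on 'a' 1 → fail=2;  out ∅∪{0}={0}
  n14('bba'): parent n13 fail=12; on 'a' 12→0 → fail=1;  out ∅∪∅=∅
  n17('bcc'): parent n16 fail=3; on 'c' 3→0 → fail=3;  out {6}∪{5}={5,6}
  n6('cbba'): parent n5 fail=13; on 'a' 13 → fail=14;  out ∅∪∅=∅
  n11('caab'): parent n10 fail=2; on 'b' 2→1→0 → fail=12;  out {2}∪∅={2}
  n15('bbab'): parent n14 fail=1; on 'b' 1→0 → fail=12;  out {3}∪∅={3}
  n7('cbbab'): parent n6 fail=14; on 'b' 14 → fail=15;  out ∅∪{3}={3}
  n8('cbbabb'): parent n7 fail=15; on 'b' 15→12 → fail=13;  out {1}∪{4}={1,4}

Text stream:
i=0 'c': node 0→3  emit P5@[0:0]
i=1 'a': node 3→9
i=2 'a': node 9→10  emit P0@[1:2]
i=3 'a': node 10→2 (fail-walked)  emit P0@[2:3]
i=4 'b': node 2→12 (fail-walked)
i=5 'c': node 12→16  emit P5@[5:5]
i=6 'b': node 16→4 (fail-walked)
i=7 'c': node 4→16 (fail-walked)  emit P5@[7:7]
i=8 'c': node 16→17  emit P5@[8:8],P6@[6:8]
i=9 'b': node 17→4 (fail-walked)
i=10 'b': node 4→5  emit P4@[9:10]
i=11 'b': node 5→13 (fail-walked)  emit P4@[10:11]
i=12 'b': node 13→13 (fail-walked)  emit P4@[11:12]
i=13 'a': node 13→14
i=14 'b': node 14→15  emit P3@[11:14]
i=15 'b': node 15→13 (fail-walked)  emit P4@[14:15]
i=16 'b': node 13→13 (fail-walked)  emit P4@[15:16]
i=17 'a': node 13→14
i=18 'b': node 14→15  emit P3@[15:18]
i=19 'b': node 15→13 (fail-walked)  emit P4@[18:19]
i=20 'b': node 13→13 (fail-walked)  emit P4@[19:20]
i=21 'c': node 13→16 (fail-walked)  emit P5@[21:21]
i=22 'c': node 16→17  emit P5@[22:22],P6@[20:22]
i=23 'c': node 17→3 (fail-walked)  emit P5@[23:23]
i=24 'b': node 3→4
i=25 'c': node 4→16 (fail-walked)  emit P5@[25:25]

Matches: [[0,5],[2,0],[3,0],[5,5],[7,5],[8,5],[8,6],[10,4],[11,4],[12,4],[14,3],[15,4],[16,4],[18,3],[19,4],[20,4],[21,5],[22,5],[22,6],[23,5],[25,5]]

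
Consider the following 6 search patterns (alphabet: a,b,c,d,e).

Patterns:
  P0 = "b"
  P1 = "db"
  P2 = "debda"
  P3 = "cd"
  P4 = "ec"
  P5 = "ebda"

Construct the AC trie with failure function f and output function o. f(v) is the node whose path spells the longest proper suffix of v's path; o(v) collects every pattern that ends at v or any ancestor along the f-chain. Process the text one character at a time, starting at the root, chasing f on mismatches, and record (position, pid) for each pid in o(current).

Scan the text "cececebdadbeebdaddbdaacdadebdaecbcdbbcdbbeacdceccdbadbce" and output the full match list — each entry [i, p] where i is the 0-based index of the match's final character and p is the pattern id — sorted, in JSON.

Build automaton:
Trie (insert patterns):
  0='ε' goto b→1 c→8 d→2 e→10
  1='b' goto ·  ←P0
  2='d' goto b→3 e→4
  3='db' goto ·  ←P1
  4='de' goto b→5
  5='deb' goto d→6
  6='debd' goto a→7
  7='debda' goto ·  ←P2
  8='c' goto d→9
  9='cd' goto ·  ←P3
  10='e' goto b→12 c→11
  11='ec' goto ·  ←P4
  12='eb' goto d→13
  13='ebd' goto a→14
  14='ebda' goto ·  ←P5

BFS fail/out derivation:
  n1('b'): parent n0 fail=0; on 'b' 0 → fail=0;  out {0}∪∅={0}
  n2('d'): parent n0 fail=0; on 'd' 0 → fail=0;  out ∅∪∅=∅
  n8('c'): parent n0 fail=0; on 'c' 0 → fail=0;  out ∅∪∅=∅
  n10('e'): parent n0 fail=0; on 'e' 0 → fail=0;  out ∅∪∅=∅
  n3('db'): parent n2 fail=0; on 'b' 0 → fail=1;  out {1}∪{0}={0,1}
  n4('de'): parent n2 fail=0; on 'e' 0 → fail=10;  out ∅∪∅=∅
  n9('cd'): parent n8 fail=0; on 'd' 0 → fail=2;  out {3}∪∅={3}
  n11('ec'): parent n10 fail=0; on 'c' 0 → fail=8;  out {4}∪∅={4}
  n12('eb'): parent n10 fail=0; on 'b' 0 → fail=1;  out ∅∪{0}={0}
  n5('deb'): parent n4 fail=10; on 'b' 10 → fail=12;  out ∅∪{0}={0}
  n13('ebd'): parent n12 fail=1; on 'd' 1→0 → fail=2;  out ∅∪∅=∅
  n6('debd'): parent n5 fail=12; on 'd' 12 → fail=13;  out ∅∪∅=∅
  n14('ebda'): parent n13 fail=2; on 'a' 2→0 → fail=0;  out {5}∪∅={5}
  n7('debda'): parent n6 fail=13; on 'a' 13 → fail=14;  out {2}∪{5}={2,5}

Text stream:
i=0 'c': node 0→8
i=1 'e': node 8→10 (fail-walked)
i=2 'c': node 10→11  → match P4@[1:2]
i=3 'e': node 11→10 (fail-walked)
i=4 'c': node 10→11  → match P4@[3:4]
i=5 'e': node 11→10 (fail-walked)
i=6 'b': node 10→12  → match P0@[6:6]
i=7 'd': node 12→13
i=8 'a': node 13→14  → match P5@[5:8]
i=9 'd': node 14→2 (fail-walked)
i=10 'b': node 2→3  → match P0@[10:10],P1@[9:10]
i=11 'e': node 3→10 (fail-walked)
i=12 'e': node 10→10 (fail-walked)
i=13 'b': node 10→12  → match P0@[13:13]
i=14 'd': node 12→13
i=15 'a': node 13→14  → match P5@[12:15]
i=16 'd': node 14→2 (fail-walked)
i=17 'd': node 2→2 (fail-walked)
i=18 'b': node 2→3  → match P0@[18:18],P1@[17:18]
i=19 'd': node 3→2 (fail-walked)
i=20 'a': node 2→0 (fail-walked)
i=21 'a': node 0→0
i=22 'c': node 0→8
i=23 'd': node 8→9  → match P3@[22:23]
i=24 'a': node 9→0 (fail-walked)
i=25 'd': node 0→2
i=26 'e': node 2→4
i=27 'b': node 4→5  → match P0@[27:27]
i=28 'd': node 5→6
i=29 'a': node 6→7  → match P2@[25:29],P5@[26:29]
i=30 'e': node 7→10 (fail-walked)
i=31 'c': node 10→11  → match P4@[30:31]
i=32 'b': node 11→1 (fail-walked)  → match P0@[32:32]
i=33 'c': node 1→8 (fail-walked)
i=34 'd': node 8→9  → match P3@[33:34]
i=35 'b': node 9→3 (fail-walked)  → match P0@[35:35],P1@[34:35]
i=36 'b': node 3→1 (fail-walked)  → match P0@[36:36]
i=37 'c': node 1→8 (fail-walked)
i=38 'd': node 8→9  → match P3@[37:38]
i=39 'b': node 9→3 (fail-walked)  → match P0@[39:39],P1@[38:39]
i=40 'b': node 3→1 (fail-walked)  → match P0@[40:40]
i=41 'e': node 1→10 (fail-walked)
i=42 'a': node 10→0 (fail-walked)
i=43 'c': node 0→8
i=44 'd': node 8→9  → match P3@[43:44]
i=45 'c': node 9→8 (fail-walked)
i=46 'e': node 8→10 (fail-walked)
i=47 'c': node 10→11  → match P4@[46:47]
i=48 'c': node 11→8 (fail-walked)
i=49 'd': node 8→9  → match P3@[48:49]
i=50 'b': node 9→3 (fail-walked)  → match P0@[50:50],P1@[49:50]
i=51 'a': node 3→0 (fail-walked)
i=52 'd': node 0→2
i=53 'b': node 2→3  → match P0@[53:53],P1@[52:53]
i=54 'c': node 3→8 (fail-walked)
i=55 'e': node 8→10 (fail-walked)

All matches (sorted): [[2,4],[4,4],[6,0],[8,5],[10,0],[10,1],[13,0],[15,5],[18,0],[18,1],[23,3],[27,0],[29,2],[29,5],[31,4],[32,0],[34,3],[35,0],[35,1],[36,0],[38,3],[39,0],[39,1],[40,0],[44,3],[47,4],[49,3],[50,0],[50,1],[53,0],[53,1]]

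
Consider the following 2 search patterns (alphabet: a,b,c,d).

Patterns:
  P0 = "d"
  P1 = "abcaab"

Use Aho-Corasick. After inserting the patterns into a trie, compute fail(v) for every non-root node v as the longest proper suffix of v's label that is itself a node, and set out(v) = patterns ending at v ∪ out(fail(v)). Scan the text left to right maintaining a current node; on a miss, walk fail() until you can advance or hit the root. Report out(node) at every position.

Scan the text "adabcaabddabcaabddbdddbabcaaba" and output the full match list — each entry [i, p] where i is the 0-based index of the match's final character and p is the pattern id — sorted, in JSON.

Build automaton:
Trie (insert patterns):
  n0 'ε': a→2 d→1
  n1 'd': ·  ←P0
  n2 'a': b→3
  n3 'ab': c→4
  n4 'abc': a→5
  n5 'abca': a→6
  n6 'abcaa': b→7
  n7 'abcaab': ·  ←P1

Failure links (BFS by depth):
  n1('d'): parent n0 fail=0; on 'd' 0 → fail=0;  out {0}∪∅={0}
  n2('a'): parent n0 fail=0; on 'a' 0 → fail=0;  out ∅∪∅=∅
  n3('ab'): parent n2 fail=0; on 'b' 0 → fail=0;  out ∅∪∅=∅
  n4('abc'): parent n3 fail=0; on 'c' 0 → fail=0;  out ∅∪∅=∅
  n5('abca'): parent n4 fail=0; on 'a' 0 → fail=2;  out ∅∪∅=∅
  n6('abcaa'): parent n5 fail=2; on 'a' 2→0 → fail=2;  out ∅∪∅=∅
  n7('abcaab'): parent n6 fail=2; on 'b' 2 → fail=3;  out {1}∪∅={1}

Run:
i=0 'a': node 0→2
i=1 'd': node 2→1 ·f  → match P0@[1:1]
i=2 'a': node 1→2 ·f
i=3 'b': node 2→3
i=4 'c': node 3→4
i=5 'a': node 4→5
i=6 'a': node 5→6
i=7 'b': node 6→7  → match P1@[2:7]
i=8 'd': node 7→1 ·f  → match P0@[8:8]
i=9 'd': node 1→1 ·f  → match P0@[9:9]
i=10 'a': node 1→2 ·f
i=11 'b': node 2→3
i=12 'c': node 3→4
i=13 'a': node 4→5
i=14 'a': node 5→6
i=15 'b': node 6→7  → match P1@[10:15]
i=16 'd': node 7→1 ·f  → match P0@[16:16]
i=17 'd': node 1→1 ·f  → match P0@[17:17]
i=18 'b': node 1→0 ·f
i=19 'd': node 0→1  → match P0@[19:19]
i=20 'd': node 1→1 ·f  → match P0@[20:20]
i=21 'd': node 1→1 ·f  → match P0@[21:21]
i=22 'b': node 1→0 ·f
i=23 'a': node 0→2
i=24 'b': node 2→3
i=25 'c': node 3→4
i=26 'a': node 4→5
i=27 'a': node 5→6
i=28 'b': node 6→7  → match P1@[23:28]
i=29 'a': node 7→2 ·f

Matches: [[1,0],[7,1],[8,0],[9,0],[15,1],[16,0],[17,0],[19,0],[20,0],[21,0],[28,1]]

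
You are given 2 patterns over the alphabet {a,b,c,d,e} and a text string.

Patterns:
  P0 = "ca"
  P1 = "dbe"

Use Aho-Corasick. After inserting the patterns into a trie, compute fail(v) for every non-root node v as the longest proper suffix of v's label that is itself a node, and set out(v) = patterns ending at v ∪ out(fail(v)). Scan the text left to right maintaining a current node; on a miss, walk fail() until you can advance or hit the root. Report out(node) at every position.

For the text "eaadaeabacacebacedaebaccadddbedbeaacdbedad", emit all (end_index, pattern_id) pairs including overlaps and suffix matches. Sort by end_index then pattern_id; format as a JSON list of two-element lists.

Construct AC machine:
Trie (insert patterns):
  n0 'ε': c→1 d→3
  n1 'c': a→2
  n2 'ca': ·  ←P0
  n3 'd': b→4
  n4 'db': e→5
  n5 'dbe': ·  ←P1

Failure links (BFS by depth):
  fail(1) 'c': from fail(0)=0 chase 'c': 0 ⇒ 0;  out=∅∪out(0)=∅
  fail(3) 'd': from fail(0)=0 chase 'd': 0 ⇒ 0;  out=∅∪out(0)=∅
  fail(2) 'ca': from fail(1)=0 chase 'a': 0 ⇒ 0;  out={0}∪out(0)={0}
  fail(4) 'db': from fail(3)=0 chase 'b': 0 ⇒ 0;  out=∅∪out(0)=∅
  fail(5) 'dbe': from fail(4)=0 chase 'e': 0 ⇒ 0;  out={1}∪out(0)={1}

Run:
[0] read 'e'  n0⇒n0
[1] read 'a'  n0⇒n0
[2] read 'a'  n0⇒n0
[3] read 'd'  n0⇒n3
[4] read 'a'  n3⇒n0 (fail-walked)
[5] read 'e'  n0⇒n0
[6] read 'a'  n0⇒n0
[7] read 'b'  n0⇒n0
[8] read 'a'  n0⇒n0
[9] read 'c'  n0⇒n1
[10] read 'a'  n1⇒n2  ** P0@[9:10]
[11] read 'c'  n2⇒n1 (fail-walked)
[12] read 'e'  n1⇒n0 (fail-walked)
[13] read 'b'  n0⇒n0
[14] read 'a'  n0⇒n0
[15] read 'c'  n0⇒n1
[16] read 'e'  n1⇒n0 (fail-walked)
[17] read 'd'  n0⇒n3
[18] read 'a'  n3⇒n0 (fail-walked)
[19] read 'e'  n0⇒n0
[20] read 'b'  n0⇒n0
[21] read 'a'  n0⇒n0
[22] read 'c'  n0⇒n1
[23] read 'c'  n1⇒n1 (fail-walked)
[24] read 'a'  n1⇒n2  ** P0@[23:24]
[25] read 'd'  n2⇒n3 (fail-walked)
[26] read 'd'  n3⇒n3 (fail-walked)
[27] read 'd'  n3⇒n3 (fail-walked)
[28] read 'b'  n3⇒n4
[29] read 'e'  n4⇒n5  ** P1@[27:29]
[30] read 'd'  n5⇒n3 (fail-walked)
[31] read 'b'  n3⇒n4
[32] read 'e'  n4⇒n5  ** P1@[30:32]
[33] read 'a'  n5⇒n0 (fail-walked)
[34] read 'a'  n0⇒n0
[35] read 'c'  n0⇒n1
[36] read 'd'  n1⇒n3 (fail-walked)
[37] read 'b'  n3⇒n4
[38] read 'e'  n4⇒n5  ** P1@[36:38]
[39] read 'd'  n5⇒n3 (fail-walked)
[40] read 'a'  n3⇒n0 (fail-walked)
[41] read 'd'  n0⇒n3

All matches (sorted): [[10,0],[24,0],[29,1],[32,1],[38,1]]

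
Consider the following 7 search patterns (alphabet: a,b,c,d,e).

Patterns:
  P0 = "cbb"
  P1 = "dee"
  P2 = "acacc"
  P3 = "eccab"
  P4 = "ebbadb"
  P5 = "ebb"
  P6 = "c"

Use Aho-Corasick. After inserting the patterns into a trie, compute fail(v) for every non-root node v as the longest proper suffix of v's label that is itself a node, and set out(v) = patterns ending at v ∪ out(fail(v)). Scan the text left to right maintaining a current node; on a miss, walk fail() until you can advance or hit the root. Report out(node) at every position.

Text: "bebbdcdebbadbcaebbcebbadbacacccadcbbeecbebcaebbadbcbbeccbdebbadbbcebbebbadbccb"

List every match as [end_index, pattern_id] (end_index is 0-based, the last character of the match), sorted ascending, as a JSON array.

Construct AC machine:
Trie (insert patterns):
  n0 'ε': a→7 c→1 d→4 e→12
  n1 'c': b→2  ←P6
  n2 'cb': b→3
  n3 'cbb': ·  ←P0
  n4 'd': e→5
  n5 'de': e→6
  n6 'dee': ·  ←P1
  n7 'a': c→8
  n8 'ac': a→9
  n9 'aca': c→10
  n10 'acac': c→11
  n11 'acacc': ·  ←P2
  n12 'e': b→17 c→13
  n13 'ec': c→14
  n14 'ecc': a→15
  n15 'ecca': b→16
  n16 'eccab': ·  ←P3
  n17 'eb': b→18
  n18 'ebb': a→19  ←P5
  n19 'ebba': d→20
  n20 'ebbad': b→21
  n21 'ebbadb': ·  ←P4

BFS fail/out derivation:
  n1('c'): parent n0 fail=0; on 'c' 0 → fail=0;  out {6}∪∅={6}
  n4('d'): parent n0 fail=0; on 'd' 0 → fail=0;  out ∅∪∅=∅
  n7('a'): parent n0 fail=0; on 'a' 0 → fail=0;  out ∅∪∅=∅
  n12('e'): parent n0 fail=0; on 'e' 0 → fail=0;  out ∅∪∅=∅
  n2('cb'): parent n1 fail=0; on 'b' 0 → fail=0;  out ∅∪∅=∅
  n5('de'): parent n4 fail=0; on 'e' 0 → fail=12;  out ∅∪∅=∅
  n8('ac'): parent n7 fail=0; on 'c' 0 → fail=1;  out ∅∪{6}={6}
  n13('ec'): parent n12 fail=0; on 'c' 0 → fail=1;  out ∅∪{6}={6}
  n17('eb'): parent n12 fail=0; on 'b' 0 → fail=0;  out ∅∪∅=∅
  n3('cbb'): parent n2 fail=0; on 'b' 0 → fail=0;  out {0}∪∅={0}
  n6('dee'): parent n5 fail=12; on 'e' 12→0 → fail=12;  out {1}∪∅={1}
  n9('aca'): parent n8 fail=1; on 'a' 1→0 → fail=7;  out ∅∪∅=∅
  n14('ecc'): parent n13 fail=1; on 'c' 1→0 → fail=1;  out ∅∪{6}={6}
  n18('ebb'): parent n17 fail=0; on 'b' 0 → fail=0;  out {5}∪∅={5}
  n10('acac'): parent n9 fail=7; on 'c' 7 → fail=8;  out ∅∪{6}={6}
  n15('ecca'): parent n14 fail=1; on 'a' 1→0 → fail=7;  out ∅∪∅=∅
  n19('ebba'): parent n18 fail=0; on 'a' 0 → fail=7;  out ∅∪∅=∅
  n11('acacc'): parent n10 fail=8; on 'c' 8→1→0 → fail=1;  out {2}∪{6}={2,6}
  n16('eccab'): parent n15 fail=7; on 'b' 7→0 → fail=0;  out {3}∪∅={3}
  n20('ebbad'): parent n19 fail=7; on 'd' 7→0 → fail=4;  out ∅∪∅=∅
  n21('ebbadb'): parent n20 fail=4; on 'b' 4→0 → fail=0;  out {4}∪∅={4}

Text stream:
i=0 'b': node 0→0
i=1 'e': node 0→12
i=2 'b': node 12→17
i=3 'b': node 17→18  emit P5@[1:3]
i=4 'd': node 18→4 ·f
i=5 'c': node 4→1 ·f  emit P6@[5:5]
i=6 'd': node 1→4 ·f
i=7 'e': node 4→5
i=8 'b': node 5→17 ·f
i=9 'b': node 17→18  emit P5@[7:9]
i=10 'a': node 18→19
i=11 'd': node 19→20
i=12 'b': node 20→21  emit P4@[7:12]
i=13 'c': node 21→1 ·f  emit P6@[13:13]
i=14 'a': node 1→7 ·f
i=15 'e': node 7→12 ·f
i=16 'b': node 12→17
i=17 'b': node 17→18  emit P5@[15:17]
i=18 'c': node 18→1 ·f  emit P6@[18:18]
i=19 'e': node 1→12 ·f
i=20 'b': node 12→17
i=21 'b': node 17→18  emit P5@[19:21]
i=22 'a': node 18→19
i=23 'd': node 19→20
i=24 'b': node 20→21  emit P4@[19:24]
i=25 'a': node 21→7 ·f
i=26 'c': node 7→8  emit P6@[26:26]
i=27 'a': node 8→9
i=28 'c': node 9→10  emit P6@[28:28]
i=29 'c': node 10→11  emit P2@[25:29],P6@[29:29]
i=30 'c': node 11→1 ·f  emit P6@[30:30]
i=31 'a': node 1→7 ·f
i=32 'd': node 7→4 ·f
i=33 'c': node 4→1 ·f  emit P6@[33:33]
i=34 'b': node 1→2
i=35 'b': node 2→3  emit P0@[33:35]
i=36 'e': node 3→12 ·f
i=37 'e': node 12→12 ·f
i=38 'c': node 12→13  emit P6@[38:38]
i=39 'b': node 13→2 ·f
i=40 'e': node 2→12 ·f
i=41 'b': node 12→17
i=42 'c': node 17→1 ·f  emit P6@[42:42]
i=43 'a': node 1→7 ·f
i=44 'e': node 7→12 ·f
i=45 'b': node 12→17
i=46 'b': node 17→18  emit P5@[44:46]
i=47 'a': node 18→19
i=48 'd': node 19→20
i=49 'b': node 20→21  emit P4@[44:49]
i=50 'c': node 21→1 ·f  emit P6@[50:50]
i=51 'b': node 1→2
i=52 'b': node 2→3  emit P0@[50:52]
i=53 'e': node 3→12 ·f
i=54 'c': node 12→13  emit P6@[54:54]
i=55 'c': node 13→14  emit P6@[55:55]
i=56 'b': node 14→2 ·f
i=57 'd': node 2→4 ·f
i=58 'e': node 4→5
i=59 'b': node 5→17 ·f
i=60 'b': node 17→18  emit P5@[58:60]
i=61 'a': node 18→19
i=62 'd': node 19→20
i=63 'b': node 20→21  emit P4@[58:63]
i=64 'b': node 21→0 ·f
i=65 'c': node 0→1  emit P6@[65:65]
i=66 'e': node 1→12 ·f
i=67 'b': node 12→17
i=68 'b': node 17→18  emit P5@[66:68]
i=69 'e': node 18→12 ·f
i=70 'b': node 12→17
i=71 'b': node 17→18  emit P5@[69:71]
i=72 'a': node 18→19
i=73 'd': node 19→20
i=74 'b': node 20→21  emit P4@[69:74]
i=75 'c': node 21→1 ·f  emit P6@[75:75]
i=76 'c': node 1→1 ·f  emit P6@[76:76]
i=77 'b': node 1→2

Result: [[3,5],[5,6],[9,5],[12,4],[13,6],[17,5],[18,6],[21,5],[24,4],[26,6],[28,6],[29,2],[29,6],[30,6],[33,6],[35,0],[38,6],[42,6],[46,5],[49,4],[50,6],[52,0],[54,6],[55,6],[60,5],[63,4],[65,6],[68,5],[71,5],[74,4],[75,6],[76,6]]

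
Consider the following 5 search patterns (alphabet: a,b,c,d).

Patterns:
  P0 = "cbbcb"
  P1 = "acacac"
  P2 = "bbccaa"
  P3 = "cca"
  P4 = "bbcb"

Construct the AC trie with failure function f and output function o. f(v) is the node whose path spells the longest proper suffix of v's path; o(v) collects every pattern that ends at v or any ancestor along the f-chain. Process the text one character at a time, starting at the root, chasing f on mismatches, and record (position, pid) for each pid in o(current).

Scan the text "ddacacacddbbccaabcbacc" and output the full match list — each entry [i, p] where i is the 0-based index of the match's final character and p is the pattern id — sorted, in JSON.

Build:
Trie (insert patterns):
  n0 'ε': a→6 b→12 c→1
  n1 'c': b→2 c→18
  n2 'cb': b→3
  n3 'cbb': c→4
  n4 'cbbc': b→5
  n5 'cbbcb': ·  [P0 ends]
  n6 'a': c→7
  n7 'ac': a→8
  n8 'aca': c→9
  n9 'acac': a→10
  n10 'acaca': c→11
  n11 'acacac': ·  [P1 ends]
  n12 'b': b→13
  n13 'bb': c→14
  n14 'bbc': b→20 c→15
  n15 'bbcc': a→16
  n16 'bbcca': a→17
  n17 'bbccaa': ·  [P2 ends]
  n18 'cc': a→19
  n19 'cca': ·  [P3 ends]
  n20 'bbcb': ·  [P4 ends]

BFS fail/out derivation:
  n1('c'): parent n0 fail=0; on 'c' 0 → fail=0;  out ∅∪∅=∅
  n6('a'): parent n0 fail=0; on 'a' 0 → fail=0;  out ∅∪∅=∅
  n12('b'): parent n0 fail=0; on 'b' 0 → fail=0;  out ∅∪∅=∅
  n2('cb'): parent n1 fail=0; on 'b' 0 → fail=12;  out ∅∪∅=∅
  n7('ac'): parent n6 fail=0; on 'c' 0 → fail=1;  out ∅∪∅=∅
  n13('bb'): parent n12 fail=0; on 'b' 0 → fail=12;  out ∅∪∅=∅
  n18('cc'): parent n1 fail=0; on 'c' 0 → fail=1;  out ∅∪∅=∅
  n3('cbb'): parent n2 fail=12; on 'b' 12 → fail=13;  out ∅∪∅=∅
  n8('aca'): parent n7 fail=1; on 'a' 1→0 → fail=6;  out ∅∪∅=∅
  n14('bbc'): parent n13 fail=12; on 'c' 12→0 → fail=1;  out ∅∪∅=∅
  n19('cca'): parent n18 fail=1; on 'a' 1→0 → fail=6;  out {3}∪∅={3}
  n4('cbbc'): parent n3 fail=13; on 'c' 13 → fail=14;  out ∅∪∅=∅
  n9('acac'): parent n8 fail=6; on 'c' 6 → fail=7;  out ∅∪∅=∅
  n15('bbcc'): parent n14 fail=1; on 'c' 1 → fail=18;  out ∅∪∅=∅
  n20('bbcb'): parent n14 fail=1; on 'b' 1 → fail=2;  out {4}∪∅={4}
  n5('cbbcb'): parent n4 fail=14; on 'b' 14 → fail=20;  out {0}∪{4}={0,4}
  n10('acaca'): parent n9 fail=7; on 'a' 7 → fail=8;  out ∅∪∅=∅
  n16('bbcca'): parent n15 fail=18; on 'a' 18 → fail=19;  out ∅∪{3}={3}
  n11('acacac'): parent n10 fail=8; on 'c' 8 → fail=9;  out {1}∪∅={1}
  n17('bbccaa'): parent n16 fail=19; on 'a' 19→6→0 → fail=6;  out {2}∪∅={2}

Run:
pos 0 'd': at 0
pos 1 'd': at 0
pos 2 'a': at 6
pos 3 'c': at 7
pos 4 'a': at 8
pos 5 'c': at 9
pos 6 'a': at 10
pos 7 'c': at 11  → match P1@[2:7]
pos 8 'd': at 0 (fail-walked)
pos 9 'd': at 0
pos 10 'b': at 12
pos 11 'b': at 13
pos 12 'c': at 14
pos 13 'c': at 15
pos 14 'a': at 16  → match P3@[12:14]
pos 15 'a': at 17  → match P2@[10:15]
pos 16 'b': at 12 (fail-walked)
pos 17 'c': at 1 (fail-walked)
pos 18 'b': at 2
pos 19 'a': at 6 (fail-walked)
pos 20 'c': at 7
pos 21 'c': at 18 (fail-walked)

All matches (sorted): [[7,1],[14,3],[15,2]]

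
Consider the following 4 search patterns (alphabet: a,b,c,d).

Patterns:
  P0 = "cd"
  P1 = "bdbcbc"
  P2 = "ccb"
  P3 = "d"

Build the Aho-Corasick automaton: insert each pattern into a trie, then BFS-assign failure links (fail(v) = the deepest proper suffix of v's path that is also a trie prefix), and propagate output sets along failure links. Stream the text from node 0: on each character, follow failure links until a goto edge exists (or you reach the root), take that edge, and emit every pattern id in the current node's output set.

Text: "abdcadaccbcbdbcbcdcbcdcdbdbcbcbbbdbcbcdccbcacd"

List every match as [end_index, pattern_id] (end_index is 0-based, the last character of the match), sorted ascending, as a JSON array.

Construct AC machine:
Trie nodes:
  0='ε' goto b→3 c→1 d→11
  1='c' goto c→9 d→2
  2='cd' goto ·  ←P0
  3='b' goto d→4
  4='bd' goto b→5
  5='bdb' goto c→6
  6='bdbc' goto b→7
  7='bdbcb' goto c→8
  8='bdbcbc' goto ·  ←P1
  9='cc' goto b→10
  10='ccb' goto ·  ←P2
  11='d' goto ·  ←P3

Failure links (BFS by depth):
  n1('c'): parent n0 fail=0; on 'c' 0 → fail=0;  out ∅∪∅=∅
  n3('b'): parent n0 fail=0; on 'b' 0 → fail=0;  out ∅∪∅=∅
  n11('d'): parent n0 fail=0; on 'd' 0 → fail=0;  out {3}∪∅={3}
  n2('cd'): parent n1 fail=0; on 'd' 0 → fail=11;  out {0}∪{3}={0,3}
  n4('bd'): parent n3 fail=0; on 'd' 0 → fail=11;  out ∅∪{3}={3}
  n9('cc'): parent n1 fail=0; on 'c' 0 → fail=1;  out ∅∪∅=∅
  n5('bdb'): parent n4 fail=11; on 'b' 11→0 → fail=3;  out ∅∪∅=∅
  n10('ccb'): parent n9 fail=1; on 'b' 1→0 → fail=3;  out {2}∪∅={2}
  n6('bdbc'): parent n5 fail=3; on 'c' 3→0 → fail=1;  out ∅∪∅=∅
  n7('bdbcb'): parent n6 fail=1; on 'b' 1→0 → fail=3;  out ∅∪∅=∅
  n8('bdbcbc'): parent n7 fail=3; on 'c' 3→0 → fail=1;  out {1}∪∅={1}

Run:
pos 0 'a': at 0
pos 1 'b': at 3
pos 2 'd': at 4  → match P3@[2:2]
pos 3 'c': at 1 (via fail)
pos 4 'a': at 0 (via fail)
pos 5 'd': at 11  → match P3@[5:5]
pos 6 'a': at 0 (via fail)
pos 7 'c': at 1
pos 8 'c': at 9
pos 9 'b': at 10  → match P2@[7:9]
pos 10 'c': at 1 (via fail)
pos 11 'b': at 3 (via fail)
pos 12 'd': at 4  → match P3@[12:12]
pos 13 'b': at 5
pos 14 'c': at 6
pos 15 'b': at 7
pos 16 'c': at 8  → match P1@[11:16]
pos 17 'd': at 2 (via fail)  → match P0@[16:17],P3@[17:17]
pos 18 'c': at 1 (via fail)
pos 19 'b': at 3 (via fail)
pos 20 'c': at 1 (via fail)
pos 21 'd': at 2  → match P0@[20:21],P3@[21:21]
pos 22 'c': at 1 (via fail)
pos 23 'd': at 2  → match P0@[22:23],P3@[23:23]
pos 24 'b': at 3 (via fail)
pos 25 'd': at 4  → match P3@[25:25]
pos 26 'b': at 5
pos 27 'c': at 6
pos 28 'b': at 7
pos 29 'c': at 8  → match P1@[24:29]
pos 30 'b': at 3 (via fail)
pos 31 'b': at 3 (via fail)
pos 32 'b': at 3 (via fail)
pos 33 'd': at 4  → match P3@[33:33]
pos 34 'b': at 5
pos 35 'c': at 6
pos 36 'b': at 7
pos 37 'c': at 8  → match P1@[32:37]
pos 38 'd': at 2 (via fail)  → match P0@[37:38],P3@[38:38]
pos 39 'c': at 1 (via fail)
pos 40 'c': at 9
pos 41 'b': at 10  → match P2@[39:41]
pos 42 'c': at 1 (via fail)
pos 43 'a': at 0 (via fail)
pos 44 'c': at 1
pos 45 'd': at 2  → match P0@[44:45],P3@[45:45]

All matches (sorted): [[2,3],[5,3],[9,2],[12,3],[16,1],[17,0],[17,3],[21,0],[21,3],[23,0],[23,3],[25,3],[29,1],[33,3],[37,1],[38,0],[38,3],[41,2],[45,0],[45,3]]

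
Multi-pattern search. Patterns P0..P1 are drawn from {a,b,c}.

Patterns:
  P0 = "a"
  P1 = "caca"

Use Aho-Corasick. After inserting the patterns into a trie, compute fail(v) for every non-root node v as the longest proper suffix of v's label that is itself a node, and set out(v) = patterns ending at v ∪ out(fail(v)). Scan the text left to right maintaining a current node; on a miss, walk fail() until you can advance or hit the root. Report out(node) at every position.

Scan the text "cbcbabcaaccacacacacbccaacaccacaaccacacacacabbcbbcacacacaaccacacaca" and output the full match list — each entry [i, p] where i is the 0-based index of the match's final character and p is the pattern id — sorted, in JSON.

Build automaton:
Trie nodes:
  0='ε' goto a→1 c→2
  1='a' goto ·  [P0 ends]
  2='c' goto a→3
  3='ca' goto c→4
  4='cac' goto a→5
  5='caca' goto ·  [P1 ends]

BFS fail/out derivation:
  n1('a'): parent n0 fail=0; on 'a' 0 → fail=0;  out {0}∪∅={0}
  n2('c'): parent n0 fail=0; on 'c' 0 → fail=0;  out ∅∪∅=∅
  n3('ca'): parent n2 fail=0; on 'a' 0 → fail=1;  out ∅∪{0}={0}
  n4('cac'): parent n3 fail=1; on 'c' 1→0 → fail=2;  out ∅∪∅=∅
  n5('caca'): parent n4 fail=2; on 'a' 2 → fail=3;  out {1}∪{0}={0,1}

Text stream:
pos 0 'c': at 2
pos 1 'b': at 0 ·f
pos 2 'c': at 2
pos 3 'b': at 0 ·f
pos 4 'a': at 1  → match P0@[4:4]
pos 5 'b': at 0 ·f
pos 6 'c': at 2
pos 7 'a': at 3  → match P0@[7:7]
pos 8 'a': at 1 ·f  → match P0@[8:8]
pos 9 'c': at 2 ·f
pos 10 'c': at 2 ·f
pos 11 'a': at 3  → match P0@[11:11]
pos 12 'c': at 4
pos 13 'a': at 5  → match P0@[13:13],P1@[10:13]
pos 14 'c': at 4 ·f
pos 15 'a': at 5  → match P0@[15:15],P1@[12:15]
pos 16 'c': at 4 ·f
pos 17 'a': at 5  → match P0@[17:17],P1@[14:17]
pos 18 'c': at 4 ·f
pos 19 'b': at 0 ·f
pos 20 'c': at 2
pos 21 'c': at 2 ·f
pos 22 'a': at 3  → match P0@[22:22]
pos 23 'a': at 1 ·f  → match P0@[23:23]
pos 24 'c': at 2 ·f
pos 25 'a': at 3  → match P0@[25:25]
pos 26 'c': at 4
pos 27 'c': at 2 ·f
pos 28 'a': at 3  → match P0@[28:28]
pos 29 'c': at 4
pos 30 'a': at 5  → match P0@[30:30],P1@[27:30]
pos 31 'a': at 1 ·f  → match P0@[31:31]
pos 32 'c': at 2 ·f
pos 33 'c': at 2 ·f
pos 34 'a': at 3  → match P0@[34:34]
pos 35 'c': at 4
pos 36 'a': at 5  → match P0@[36:36],P1@[33:36]
pos 37 'c': at 4 ·f
pos 38 'a': at 5  → match P0@[38:38],P1@[35:38]
pos 39 'c': at 4 ·f
pos 40 'a': at 5  → match P0@[40:40],P1@[37:40]
pos 41 'c': at 4 ·f
pos 42 'a': at 5  → match P0@[42:42],P1@[39:42]
pos 43 'b': at 0 ·f
pos 44 'b': at 0
pos 45 'c': at 2
pos 46 'b': at 0 ·f
pos 47 'b': at 0
pos 48 'c': at 2
pos 49 'a': at 3  → match P0@[49:49]
pos 50 'c': at 4
pos 51 'a': at 5  → match P0@[51:51],P1@[48:51]
pos 52 'c': at 4 ·f
pos 53 'a': at 5  → match P0@[53:53],P1@[50:53]
pos 54 'c': at 4 ·f
pos 55 'a': at 5  → match P0@[55:55],P1@[52:55]
pos 56 'a': at 1 ·f  → match P0@[56:56]
pos 57 'c': at 2 ·f
pos 58 'c': at 2 ·f
pos 59 'a': at 3  → match P0@[59:59]
pos 60 'c': at 4
pos 61 'a': at 5  → match P0@[61:61],P1@[58:61]
pos 62 'c': at 4 ·f
pos 63 'a': at 5  → match P0@[63:63],P1@[60:63]
pos 64 'c': at 4 ·f
pos 65 'a': at 5  → match P0@[65:65],P1@[62:65]

All matches (sorted): [[4,0],[7,0],[8,0],[11,0],[13,0],[13,1],[15,0],[15,1],[17,0],[17,1],[22,0],[23,0],[25,0],[28,0],[30,0],[30,1],[31,0],[34,0],[36,0],[36,1],[38,0],[38,1],[40,0],[40,1],[42,0],[42,1],[49,0],[51,0],[51,1],[53,0],[53,1],[55,0],[55,1],[56,0],[59,0],[61,0],[61,1],[63,0],[63,1],[65,0],[65,1]]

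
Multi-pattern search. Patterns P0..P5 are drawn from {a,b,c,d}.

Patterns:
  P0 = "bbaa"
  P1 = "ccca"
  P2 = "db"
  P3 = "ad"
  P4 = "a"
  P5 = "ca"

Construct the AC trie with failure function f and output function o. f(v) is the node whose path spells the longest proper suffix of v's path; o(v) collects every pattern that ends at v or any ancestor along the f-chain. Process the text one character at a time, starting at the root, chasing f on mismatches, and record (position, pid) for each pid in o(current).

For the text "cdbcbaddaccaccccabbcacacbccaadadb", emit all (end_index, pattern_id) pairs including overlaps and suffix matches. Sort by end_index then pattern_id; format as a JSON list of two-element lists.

Build automaton:
Trie nodes:
  0='ε' goto a→11 b→1 c→5 d→9
  1='b' goto b→2
  2='bb' goto a→3
  3='bba' goto a→4
  4='bbaa' goto ·  ←P0
  5='c' goto a→13 c→6
  6='cc' goto c→7
  7='ccc' goto a→8
  8='ccca' goto ·  ←P1
  9='d' goto b→10
  10='db' goto ·  ←P2
  11='a' goto d→12  ←P4
  12='ad' goto ·  ←P3
  13='ca' goto ·  ←P5

Failure links (BFS by depth):
  fail(1) 'b': from fail(0)=0 chase 'b': 0 ⇒ 0;  out=∅∪out(0)=∅
  fail(5) 'c': from fail(0)=0 chase 'c': 0 ⇒ 0;  out=∅∪out(0)=∅
  fail(9) 'd': from fail(0)=0 chase 'd': 0 ⇒ 0;  out=∅∪out(0)=∅
  fail(11) 'a': from fail(0)=0 chase 'a': 0 ⇒ 0;  out={4}∪out(0)={4}
  fail(2) 'bb': from fail(1)=0 chase 'b': 0 ⇒ 1;  out=∅∪out(1)=∅
  fail(6) 'cc': from fail(5)=0 chase 'c': 0 ⇒ 5;  out=∅∪out(5)=∅
  fail(10) 'db': from fail(9)=0 chase 'b': 0 ⇒ 1;  out={2}∪out(1)={2}
  fail(12) 'ad': from fail(11)=0 chase 'd': 0 ⇒ 9;  out={3}∪out(9)={3}
  fail(13) 'ca': from fail(5)=0 chase 'a': 0 ⇒ 11;  out={5}∪out(11)={4,5}
  fail(3) 'bba': from fail(2)=1 chase 'a': 1→0 ⇒ 11;  out=∅∪out(11)={4}
  fail(7) 'ccc': from fail(6)=5 chase 'c': 5 ⇒ 6;  out=∅∪out(6)=∅
  fail(4) 'bbaa': from fail(3)=11 chase 'a': 11→0 ⇒ 11;  out={0}∪out(11)={0,4}
  fail(8) 'ccca': from fail(7)=6 chase 'a': 6→5 ⇒ 13;  out={1}∪out(13)={1,4,5}

Text stream:
pos 0 'c': at 5
pos 1 'd': at 9 (via fail)
pos 2 'b': at 10  ** P2@[1:2]
pos 3 'c': at 5 (via fail)
pos 4 'b': at 1 (via fail)
pos 5 'a': at 11 (via fail)  ** P4@[5:5]
pos 6 'd': at 12  ** P3@[5:6]
pos 7 'd': at 9 (via fail)
pos 8 'a': at 11 (via fail)  ** P4@[8:8]
pos 9 'c': at 5 (via fail)
pos 10 'c': at 6
pos 11 'a': at 13 (via fail)  ** P4@[11:11],P5@[10:11]
pos 12 'c': at 5 (via fail)
pos 13 'c': at 6
pos 14 'c': at 7
pos 15 'c': at 7 (via fail)
pos 16 'a': at 8  ** P1@[13:16],P4@[16:16],P5@[15:16]
pos 17 'b': at 1 (via fail)
pos 18 'b': at 2
pos 19 'c': at 5 (via fail)
pos 20 'a': at 13  ** P4@[20:20],P5@[19:20]
pos 21 'c': at 5 (via fail)
pos 22 'a': at 13  ** P4@[22:22],P5@[21:22]
pos 23 'c': at 5 (via fail)
pos 24 'b': at 1 (via fail)
pos 25 'c': at 5 (via fail)
pos 26 'c': at 6
pos 27 'a': at 13 (via fail)  ** P4@[27:27],P5@[26:27]
pos 28 'a': at 11 (via fail)  ** P4@[28:28]
pos 29 'd': at 12  ** P3@[28:29]
pos 30 'a': at 11 (via fail)  ** P4@[30:30]
pos 31 'd': at 12  ** P3@[30:31]
pos 32 'b': at 10 (via fail)  ** P2@[31:32]

Matches: [[2,2],[5,4],[6,3],[8,4],[11,4],[11,5],[16,1],[16,4],[16,5],[20,4],[20,5],[22,4],[22,5],[27,4],[27,5],[28,4],[29,3],[30,4],[31,3],[32,2]]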